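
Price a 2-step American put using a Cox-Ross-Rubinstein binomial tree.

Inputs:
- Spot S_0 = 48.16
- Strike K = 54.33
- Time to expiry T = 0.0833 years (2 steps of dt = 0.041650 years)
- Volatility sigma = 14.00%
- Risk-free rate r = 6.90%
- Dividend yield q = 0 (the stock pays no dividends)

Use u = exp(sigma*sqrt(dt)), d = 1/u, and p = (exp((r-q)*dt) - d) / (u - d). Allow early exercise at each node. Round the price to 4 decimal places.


Answer: Price = V(0,0) = 6.1700

Derivation:
dt = T/N = 0.041650
u = exp(sigma*sqrt(dt)) = 1.028984; d = 1/u = 0.971833
p = (exp((r-q)*dt) - d) / (u - d) = 0.543215
Discount per step: exp(-r*dt) = 0.997130
Stock lattice S(k, i) with i counting down-moves:
  k=0: S(0,0) = 48.1600
  k=1: S(1,0) = 49.5559; S(1,1) = 46.8035
  k=2: S(2,0) = 50.9922; S(2,1) = 48.1600; S(2,2) = 45.4851
Terminal payoffs V(N, i) = max(K - S_T, 0):
  V(2,0) = 3.337828; V(2,1) = 6.170000; V(2,2) = 8.844869
Backward induction: V(k, i) = exp(-r*dt) * [p * V(k+1, i) + (1-p) * V(k+1, i+1)]; then take max(V_cont, immediate exercise) for American.
  V(1,0) = exp(-r*dt) * [p*3.337828 + (1-p)*6.170000] = 4.618230; exercise = 4.774143; V(1,0) = max -> 4.774143
  V(1,1) = exp(-r*dt) * [p*6.170000 + (1-p)*8.844869] = 7.370628; exercise = 7.526540; V(1,1) = max -> 7.526540
  V(0,0) = exp(-r*dt) * [p*4.774143 + (1-p)*7.526540] = 6.014088; exercise = 6.170000; V(0,0) = max -> 6.170000


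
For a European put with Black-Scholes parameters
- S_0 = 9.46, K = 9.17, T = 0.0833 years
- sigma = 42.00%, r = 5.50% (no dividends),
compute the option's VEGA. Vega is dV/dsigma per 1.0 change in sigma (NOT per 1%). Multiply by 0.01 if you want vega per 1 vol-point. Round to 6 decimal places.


Answer: Vega = 1.022630

Derivation:
d1 = 0.3552541128; d2 = 0.2340348074
phi(d1) = 0.3745457669; exp(-qT) = 1.0000000000; exp(-rT) = 0.9954289791
Vega = S * exp(-qT) * phi(d1) * sqrt(T) = 9.4600 * 1.0000000000 * 0.3745457669 * 0.2886173938 = 1.022630


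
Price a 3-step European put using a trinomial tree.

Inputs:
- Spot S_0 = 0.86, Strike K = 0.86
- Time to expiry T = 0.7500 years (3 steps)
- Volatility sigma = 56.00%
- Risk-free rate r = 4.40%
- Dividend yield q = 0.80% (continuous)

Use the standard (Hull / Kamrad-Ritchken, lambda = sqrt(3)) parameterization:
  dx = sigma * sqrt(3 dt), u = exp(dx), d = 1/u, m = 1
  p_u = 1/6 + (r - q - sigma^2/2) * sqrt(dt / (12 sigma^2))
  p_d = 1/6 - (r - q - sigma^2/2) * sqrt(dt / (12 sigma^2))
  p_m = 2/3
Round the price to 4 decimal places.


Answer: Price = V(0,0) = 0.1348

Derivation:
dt = T/N = 0.250000; dx = sigma*sqrt(3*dt) = 0.484974
u = exp(dx) = 1.624133; d = 1/u = 0.615713
p_u = 0.135531, p_m = 0.666667, p_d = 0.197802
Discount per step: exp(-r*dt) = 0.989060
Stock lattice S(k, j) with j the centered position index:
  k=0: S(0,+0) = 0.8600
  k=1: S(1,-1) = 0.5295; S(1,+0) = 0.8600; S(1,+1) = 1.3968
  k=2: S(2,-2) = 0.3260; S(2,-1) = 0.5295; S(2,+0) = 0.8600; S(2,+1) = 1.3968; S(2,+2) = 2.2685
  k=3: S(3,-3) = 0.2007; S(3,-2) = 0.3260; S(3,-1) = 0.5295; S(3,+0) = 0.8600; S(3,+1) = 1.3968; S(3,+2) = 2.2685; S(3,+3) = 3.6844
Terminal payoffs V(N, j) = max(K - S_T, 0):
  V(3,-3) = 0.659260; V(3,-2) = 0.533972; V(3,-1) = 0.330487; V(3,+0) = 0.000000; V(3,+1) = 0.000000; V(3,+2) = 0.000000; V(3,+3) = 0.000000
Backward induction: V(k, j) = exp(-r*dt) * [p_u * V(k+1, j+1) + p_m * V(k+1, j) + p_d * V(k+1, j-1)]
  V(2,-2) = exp(-r*dt) * [p_u*0.330487 + p_m*0.533972 + p_d*0.659260] = 0.525365
  V(2,-1) = exp(-r*dt) * [p_u*0.000000 + p_m*0.330487 + p_d*0.533972] = 0.322380
  V(2,+0) = exp(-r*dt) * [p_u*0.000000 + p_m*0.000000 + p_d*0.330487] = 0.064656
  V(2,+1) = exp(-r*dt) * [p_u*0.000000 + p_m*0.000000 + p_d*0.000000] = 0.000000
  V(2,+2) = exp(-r*dt) * [p_u*0.000000 + p_m*0.000000 + p_d*0.000000] = 0.000000
  V(1,-1) = exp(-r*dt) * [p_u*0.064656 + p_m*0.322380 + p_d*0.525365] = 0.324017
  V(1,+0) = exp(-r*dt) * [p_u*0.000000 + p_m*0.064656 + p_d*0.322380] = 0.105702
  V(1,+1) = exp(-r*dt) * [p_u*0.000000 + p_m*0.000000 + p_d*0.064656] = 0.012649
  V(0,+0) = exp(-r*dt) * [p_u*0.012649 + p_m*0.105702 + p_d*0.324017] = 0.134783


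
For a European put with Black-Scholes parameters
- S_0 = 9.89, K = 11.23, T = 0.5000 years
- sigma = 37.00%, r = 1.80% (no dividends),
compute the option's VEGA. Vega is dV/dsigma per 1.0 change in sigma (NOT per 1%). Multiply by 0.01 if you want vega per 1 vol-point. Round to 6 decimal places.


d1 = -0.3204517083; d2 = -0.5820812173
phi(d1) = 0.3789757039; exp(-qT) = 1.0000000000; exp(-rT) = 0.9910403788
Vega = S * exp(-qT) * phi(d1) * sqrt(T) = 9.8900 * 1.0000000000 * 0.3789757039 * 0.7071067812 = 2.650286

Answer: Vega = 2.650286


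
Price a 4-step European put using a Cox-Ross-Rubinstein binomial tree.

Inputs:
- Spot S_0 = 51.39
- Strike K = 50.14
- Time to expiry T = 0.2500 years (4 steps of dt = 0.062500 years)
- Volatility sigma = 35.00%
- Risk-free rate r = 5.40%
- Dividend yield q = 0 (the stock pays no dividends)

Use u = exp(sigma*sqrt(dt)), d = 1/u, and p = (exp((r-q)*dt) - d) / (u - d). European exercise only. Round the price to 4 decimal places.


dt = T/N = 0.062500
u = exp(sigma*sqrt(dt)) = 1.091442; d = 1/u = 0.916219
p = (exp((r-q)*dt) - d) / (u - d) = 0.497433
Discount per step: exp(-r*dt) = 0.996631
Stock lattice S(k, i) with i counting down-moves:
  k=0: S(0,0) = 51.3900
  k=1: S(1,0) = 56.0892; S(1,1) = 47.0845
  k=2: S(2,0) = 61.2181; S(2,1) = 51.3900; S(2,2) = 43.1397
  k=3: S(3,0) = 66.8161; S(3,1) = 56.0892; S(3,2) = 47.0845; S(3,3) = 39.5254
  k=4: S(4,0) = 72.9259; S(4,1) = 61.2181; S(4,2) = 51.3900; S(4,3) = 43.1397; S(4,4) = 36.2139
Terminal payoffs V(N, i) = max(K - S_T, 0):
  V(4,0) = 0.000000; V(4,1) = 0.000000; V(4,2) = 0.000000; V(4,3) = 7.000304; V(4,4) = 13.926079
Backward induction: V(k, i) = exp(-r*dt) * [p * V(k+1, i) + (1-p) * V(k+1, i+1)].
  V(3,0) = exp(-r*dt) * [p*0.000000 + (1-p)*0.000000] = 0.000000
  V(3,1) = exp(-r*dt) * [p*0.000000 + (1-p)*0.000000] = 0.000000
  V(3,2) = exp(-r*dt) * [p*0.000000 + (1-p)*7.000304] = 3.506271
  V(3,3) = exp(-r*dt) * [p*7.000304 + (1-p)*13.926079] = 10.445659
  V(2,0) = exp(-r*dt) * [p*0.000000 + (1-p)*0.000000] = 0.000000
  V(2,1) = exp(-r*dt) * [p*0.000000 + (1-p)*3.506271] = 1.756200
  V(2,2) = exp(-r*dt) * [p*3.506271 + (1-p)*10.445659] = 6.970217
  V(1,0) = exp(-r*dt) * [p*0.000000 + (1-p)*1.756200] = 0.879635
  V(1,1) = exp(-r*dt) * [p*1.756200 + (1-p)*6.970217] = 4.361849
  V(0,0) = exp(-r*dt) * [p*0.879635 + (1-p)*4.361849] = 2.620822

Answer: Price = V(0,0) = 2.6208


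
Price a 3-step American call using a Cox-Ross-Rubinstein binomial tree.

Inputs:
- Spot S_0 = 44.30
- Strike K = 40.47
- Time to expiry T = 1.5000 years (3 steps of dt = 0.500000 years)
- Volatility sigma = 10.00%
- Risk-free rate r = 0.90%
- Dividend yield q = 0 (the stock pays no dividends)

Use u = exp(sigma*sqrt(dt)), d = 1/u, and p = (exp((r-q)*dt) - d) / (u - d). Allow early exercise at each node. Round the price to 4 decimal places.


Answer: Price = V(0,0) = 4.8973

Derivation:
dt = T/N = 0.500000
u = exp(sigma*sqrt(dt)) = 1.073271; d = 1/u = 0.931731
p = (exp((r-q)*dt) - d) / (u - d) = 0.514195
Discount per step: exp(-r*dt) = 0.995510
Stock lattice S(k, i) with i counting down-moves:
  k=0: S(0,0) = 44.3000
  k=1: S(1,0) = 47.5459; S(1,1) = 41.2757
  k=2: S(2,0) = 51.0296; S(2,1) = 44.3000; S(2,2) = 38.4579
  k=3: S(3,0) = 54.7686; S(3,1) = 47.5459; S(3,2) = 41.2757; S(3,3) = 35.8324
Terminal payoffs V(N, i) = max(S_T - K, 0):
  V(3,0) = 14.298582; V(3,1) = 7.075890; V(3,2) = 0.805702; V(3,3) = 0.000000
Backward induction: V(k, i) = exp(-r*dt) * [p * V(k+1, i) + (1-p) * V(k+1, i+1)]; then take max(V_cont, immediate exercise) for American.
  V(2,0) = exp(-r*dt) * [p*14.298582 + (1-p)*7.075890] = 10.741315; exercise = 10.559609; V(2,0) = max -> 10.741315
  V(2,1) = exp(-r*dt) * [p*7.075890 + (1-p)*0.805702] = 4.011706; exercise = 3.830000; V(2,1) = max -> 4.011706
  V(2,2) = exp(-r*dt) * [p*0.805702 + (1-p)*0.000000] = 0.412428; exercise = 0.000000; V(2,2) = max -> 0.412428
  V(1,0) = exp(-r*dt) * [p*10.741315 + (1-p)*4.011706] = 7.438486; exercise = 7.075890; V(1,0) = max -> 7.438486
  V(1,1) = exp(-r*dt) * [p*4.011706 + (1-p)*0.412428] = 2.252996; exercise = 0.805702; V(1,1) = max -> 2.252996
  V(0,0) = exp(-r*dt) * [p*7.438486 + (1-p)*2.252996] = 4.897260; exercise = 3.830000; V(0,0) = max -> 4.897260


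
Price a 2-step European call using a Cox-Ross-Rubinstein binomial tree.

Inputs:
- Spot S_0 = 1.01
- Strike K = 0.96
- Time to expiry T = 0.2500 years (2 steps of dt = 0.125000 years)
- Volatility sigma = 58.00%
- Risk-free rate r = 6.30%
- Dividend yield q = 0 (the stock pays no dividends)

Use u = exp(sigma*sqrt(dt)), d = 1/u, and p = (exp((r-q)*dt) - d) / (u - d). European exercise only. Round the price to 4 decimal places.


dt = T/N = 0.125000
u = exp(sigma*sqrt(dt)) = 1.227600; d = 1/u = 0.814598
p = (exp((r-q)*dt) - d) / (u - d) = 0.468057
Discount per step: exp(-r*dt) = 0.992156
Stock lattice S(k, i) with i counting down-moves:
  k=0: S(0,0) = 1.0100
  k=1: S(1,0) = 1.2399; S(1,1) = 0.8227
  k=2: S(2,0) = 1.5221; S(2,1) = 1.0100; S(2,2) = 0.6702
Terminal payoffs V(N, i) = max(S_T - K, 0):
  V(2,0) = 0.562072; V(2,1) = 0.050000; V(2,2) = 0.000000
Backward induction: V(k, i) = exp(-r*dt) * [p * V(k+1, i) + (1-p) * V(k+1, i+1)].
  V(1,0) = exp(-r*dt) * [p*0.562072 + (1-p)*0.050000] = 0.287406
  V(1,1) = exp(-r*dt) * [p*0.050000 + (1-p)*0.000000] = 0.023219
  V(0,0) = exp(-r*dt) * [p*0.287406 + (1-p)*0.023219] = 0.145722

Answer: Price = V(0,0) = 0.1457


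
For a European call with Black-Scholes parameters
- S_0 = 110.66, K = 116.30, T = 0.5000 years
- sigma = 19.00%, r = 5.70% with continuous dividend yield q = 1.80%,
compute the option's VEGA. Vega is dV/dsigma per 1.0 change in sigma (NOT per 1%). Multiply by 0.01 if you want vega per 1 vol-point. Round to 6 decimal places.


d1 = -0.1576894423; d2 = -0.2920397307
phi(d1) = 0.3940129456; exp(-qT) = 0.9910403788; exp(-rT) = 0.9719022941
Vega = S * exp(-qT) * phi(d1) * sqrt(T) = 110.6600 * 0.9910403788 * 0.3940129456 * 0.7071067812 = 30.554664

Answer: Vega = 30.554664


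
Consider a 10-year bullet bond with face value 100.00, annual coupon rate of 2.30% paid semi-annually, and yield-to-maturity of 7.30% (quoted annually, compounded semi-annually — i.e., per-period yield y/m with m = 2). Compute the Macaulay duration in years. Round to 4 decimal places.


Coupon per period c = face * coupon_rate / m = 1.150000
Periods per year m = 2; per-period yield y/m = 0.036500
Number of cashflows N = 20
Cashflows (t years, CF_t, discount factor 1/(1+y/m)^(m*t), PV):
  t = 0.5000: CF_t = 1.150000, DF = 0.964785, PV = 1.109503
  t = 1.0000: CF_t = 1.150000, DF = 0.930811, PV = 1.070432
  t = 1.5000: CF_t = 1.150000, DF = 0.898033, PV = 1.032737
  t = 2.0000: CF_t = 1.150000, DF = 0.866409, PV = 0.996370
  t = 2.5000: CF_t = 1.150000, DF = 0.835898, PV = 0.961283
  t = 3.0000: CF_t = 1.150000, DF = 0.806462, PV = 0.927432
  t = 3.5000: CF_t = 1.150000, DF = 0.778063, PV = 0.894773
  t = 4.0000: CF_t = 1.150000, DF = 0.750664, PV = 0.863264
  t = 4.5000: CF_t = 1.150000, DF = 0.724230, PV = 0.832864
  t = 5.0000: CF_t = 1.150000, DF = 0.698726, PV = 0.803535
  t = 5.5000: CF_t = 1.150000, DF = 0.674121, PV = 0.775239
  t = 6.0000: CF_t = 1.150000, DF = 0.650382, PV = 0.747939
  t = 6.5000: CF_t = 1.150000, DF = 0.627479, PV = 0.721601
  t = 7.0000: CF_t = 1.150000, DF = 0.605382, PV = 0.696190
  t = 7.5000: CF_t = 1.150000, DF = 0.584064, PV = 0.671674
  t = 8.0000: CF_t = 1.150000, DF = 0.563496, PV = 0.648021
  t = 8.5000: CF_t = 1.150000, DF = 0.543653, PV = 0.625201
  t = 9.0000: CF_t = 1.150000, DF = 0.524508, PV = 0.603185
  t = 9.5000: CF_t = 1.150000, DF = 0.506038, PV = 0.581944
  t = 10.0000: CF_t = 101.150000, DF = 0.488218, PV = 49.383260
Price P = sum_t PV_t = 64.946445
Macaulay numerator sum_t t * PV_t:
  t * PV_t at t = 0.5000: 0.554752
  t * PV_t at t = 1.0000: 1.070432
  t * PV_t at t = 1.5000: 1.549106
  t * PV_t at t = 2.0000: 1.992740
  t * PV_t at t = 2.5000: 2.403208
  t * PV_t at t = 3.0000: 2.782296
  t * PV_t at t = 3.5000: 3.131704
  t * PV_t at t = 4.0000: 3.453054
  t * PV_t at t = 4.5000: 3.747888
  t * PV_t at t = 5.0000: 4.017675
  t * PV_t at t = 5.5000: 4.263813
  t * PV_t at t = 6.0000: 4.487634
  t * PV_t at t = 6.5000: 4.690404
  t * PV_t at t = 7.0000: 4.873327
  t * PV_t at t = 7.5000: 5.037552
  t * PV_t at t = 8.0000: 5.184166
  t * PV_t at t = 8.5000: 5.314208
  t * PV_t at t = 9.0000: 5.428662
  t * PV_t at t = 9.5000: 5.528466
  t * PV_t at t = 10.0000: 493.832603
Macaulay duration D = (sum_t t * PV_t) / P = 563.343689 / 64.946445 = 8.673973

Answer: Macaulay duration = 8.6740 years


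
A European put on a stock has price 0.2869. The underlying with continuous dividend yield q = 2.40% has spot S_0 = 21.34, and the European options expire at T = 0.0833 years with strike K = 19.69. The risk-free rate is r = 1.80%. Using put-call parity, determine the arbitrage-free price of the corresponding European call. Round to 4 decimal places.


Put-call parity: C - P = S_0 * exp(-qT) - K * exp(-rT).
S_0 * exp(-qT) = 21.3400 * 0.99800280 = 21.29737969
K * exp(-rT) = 19.6900 * 0.99850172 = 19.66049894
C = P + S*exp(-qT) - K*exp(-rT)
C = 0.2869 + 21.29737969 - 19.66049894 = 1.9238

Answer: Call price = 1.9238


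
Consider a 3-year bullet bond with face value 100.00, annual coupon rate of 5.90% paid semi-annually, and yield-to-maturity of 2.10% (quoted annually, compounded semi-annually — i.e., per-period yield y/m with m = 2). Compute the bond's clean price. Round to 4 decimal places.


Answer: Price = 110.9925

Derivation:
Coupon per period c = face * coupon_rate / m = 2.950000
Periods per year m = 2; per-period yield y/m = 0.010500
Number of cashflows N = 6
Cashflows (t years, CF_t, discount factor 1/(1+y/m)^(m*t), PV):
  t = 0.5000: CF_t = 2.950000, DF = 0.989609, PV = 2.919347
  t = 1.0000: CF_t = 2.950000, DF = 0.979326, PV = 2.889012
  t = 1.5000: CF_t = 2.950000, DF = 0.969150, PV = 2.858993
  t = 2.0000: CF_t = 2.950000, DF = 0.959080, PV = 2.829285
  t = 2.5000: CF_t = 2.950000, DF = 0.949114, PV = 2.799887
  t = 3.0000: CF_t = 102.950000, DF = 0.939252, PV = 96.695985
Price P = sum_t PV_t = 110.992509


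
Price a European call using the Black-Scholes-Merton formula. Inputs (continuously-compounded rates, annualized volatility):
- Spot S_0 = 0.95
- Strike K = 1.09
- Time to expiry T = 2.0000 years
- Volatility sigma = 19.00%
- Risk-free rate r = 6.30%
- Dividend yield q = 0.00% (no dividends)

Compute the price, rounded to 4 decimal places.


d1 = (ln(S/K) + (r - q + 0.5*sigma^2) * T) / (sigma * sqrt(T)) = 0.09165968
d2 = d1 - sigma * sqrt(T) = -0.17704090
exp(-rT) = 0.88161485; exp(-qT) = 1.00000000
C = S_0 * exp(-qT) * N(d1) - K * exp(-rT) * N(d2)
N(d1) = 0.53651578; N(d2) = 0.42973813
C = 0.9500 * 1.00000000 * 0.53651578 - 1.0900 * 0.88161485 * 0.42973813 = 0.0967

Answer: Price = 0.0967


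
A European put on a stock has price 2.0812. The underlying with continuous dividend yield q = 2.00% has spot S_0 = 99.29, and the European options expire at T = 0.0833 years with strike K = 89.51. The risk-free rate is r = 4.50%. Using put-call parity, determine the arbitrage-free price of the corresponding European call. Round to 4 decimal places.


Answer: Call price = 12.0308

Derivation:
Put-call parity: C - P = S_0 * exp(-qT) - K * exp(-rT).
S_0 * exp(-qT) = 99.2900 * 0.99833539 = 99.12472058
K * exp(-rT) = 89.5100 * 0.99625852 = 89.17509984
C = P + S*exp(-qT) - K*exp(-rT)
C = 2.0812 + 99.12472058 - 89.17509984 = 12.0308


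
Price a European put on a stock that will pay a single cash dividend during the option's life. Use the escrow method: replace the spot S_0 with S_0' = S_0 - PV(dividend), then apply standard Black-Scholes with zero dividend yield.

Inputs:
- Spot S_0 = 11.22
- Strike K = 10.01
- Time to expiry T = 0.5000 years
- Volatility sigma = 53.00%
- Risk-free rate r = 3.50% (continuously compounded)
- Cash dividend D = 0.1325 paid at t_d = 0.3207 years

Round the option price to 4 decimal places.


PV(D) = D * exp(-r * t_d) = 0.1325 * 0.98883826 = 0.13102107
S_0' = S_0 - PV(D) = 11.2200 - 0.13102107 = 11.08897893
d1 = (ln(S_0'/K) + (r + sigma^2/2)*T) / (sigma*sqrt(T)) = 0.50722806
d2 = d1 - sigma*sqrt(T) = 0.13246147
exp(-rT) = 0.98265224
N(-d1) = 0.30599740; N(-d2) = 0.44730965
P = K * exp(-rT) * N(-d2) - S_0' * N(-d1) = 10.0100 * 0.98265224 * 0.44730965 - 11.08897893 * 0.30599740 = 1.0067

Answer: Price = 1.0067


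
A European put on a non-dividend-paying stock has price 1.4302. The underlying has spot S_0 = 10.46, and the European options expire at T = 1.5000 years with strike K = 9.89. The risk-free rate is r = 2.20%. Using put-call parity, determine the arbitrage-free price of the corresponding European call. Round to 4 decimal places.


Answer: Call price = 2.3212

Derivation:
Put-call parity: C - P = S_0 * exp(-qT) - K * exp(-rT).
S_0 * exp(-qT) = 10.4600 * 1.00000000 = 10.46000000
K * exp(-rT) = 9.8900 * 0.96753856 = 9.56895635
C = P + S*exp(-qT) - K*exp(-rT)
C = 1.4302 + 10.46000000 - 9.56895635 = 2.3212


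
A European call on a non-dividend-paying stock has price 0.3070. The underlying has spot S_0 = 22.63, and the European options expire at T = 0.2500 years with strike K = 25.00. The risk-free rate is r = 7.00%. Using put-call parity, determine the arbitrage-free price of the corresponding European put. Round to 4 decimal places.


Answer: Put price = 2.2433

Derivation:
Put-call parity: C - P = S_0 * exp(-qT) - K * exp(-rT).
S_0 * exp(-qT) = 22.6300 * 1.00000000 = 22.63000000
K * exp(-rT) = 25.0000 * 0.98265224 = 24.56630589
P = C - S*exp(-qT) + K*exp(-rT)
P = 0.3070 - 22.63000000 + 24.56630589 = 2.2433


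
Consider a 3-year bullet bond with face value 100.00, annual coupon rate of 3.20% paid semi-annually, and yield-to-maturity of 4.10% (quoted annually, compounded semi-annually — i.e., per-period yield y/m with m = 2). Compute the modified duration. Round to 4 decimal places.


Coupon per period c = face * coupon_rate / m = 1.600000
Periods per year m = 2; per-period yield y/m = 0.020500
Number of cashflows N = 6
Cashflows (t years, CF_t, discount factor 1/(1+y/m)^(m*t), PV):
  t = 0.5000: CF_t = 1.600000, DF = 0.979912, PV = 1.567859
  t = 1.0000: CF_t = 1.600000, DF = 0.960227, PV = 1.536363
  t = 1.5000: CF_t = 1.600000, DF = 0.940938, PV = 1.505501
  t = 2.0000: CF_t = 1.600000, DF = 0.922036, PV = 1.475258
  t = 2.5000: CF_t = 1.600000, DF = 0.903514, PV = 1.445623
  t = 3.0000: CF_t = 101.600000, DF = 0.885364, PV = 89.953000
Price P = sum_t PV_t = 97.483604
First compute Macaulay numerator sum_t t * PV_t:
  t * PV_t at t = 0.5000: 0.783929
  t * PV_t at t = 1.0000: 1.536363
  t * PV_t at t = 1.5000: 2.258251
  t * PV_t at t = 2.0000: 2.950516
  t * PV_t at t = 2.5000: 3.614057
  t * PV_t at t = 3.0000: 269.859001
Macaulay duration D = 281.002117 / 97.483604 = 2.882558
Modified duration = D / (1 + y/m) = 2.882558 / (1 + 0.020500) = 2.824652

Answer: Modified duration = 2.8247


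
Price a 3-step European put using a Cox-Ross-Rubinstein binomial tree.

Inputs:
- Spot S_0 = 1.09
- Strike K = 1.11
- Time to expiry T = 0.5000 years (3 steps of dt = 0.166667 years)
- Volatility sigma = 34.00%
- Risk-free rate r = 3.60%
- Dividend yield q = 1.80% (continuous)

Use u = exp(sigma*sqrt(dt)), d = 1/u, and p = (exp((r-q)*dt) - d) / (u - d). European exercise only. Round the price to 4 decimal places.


dt = T/N = 0.166667
u = exp(sigma*sqrt(dt)) = 1.148899; d = 1/u = 0.870398
p = (exp((r-q)*dt) - d) / (u - d) = 0.476143
Discount per step: exp(-r*dt) = 0.994018
Stock lattice S(k, i) with i counting down-moves:
  k=0: S(0,0) = 1.0900
  k=1: S(1,0) = 1.2523; S(1,1) = 0.9487
  k=2: S(2,0) = 1.4388; S(2,1) = 1.0900; S(2,2) = 0.8258
  k=3: S(3,0) = 1.6530; S(3,1) = 1.2523; S(3,2) = 0.9487; S(3,3) = 0.7188
Terminal payoffs V(N, i) = max(K - S_T, 0):
  V(3,0) = 0.000000; V(3,1) = 0.000000; V(3,2) = 0.161266; V(3,3) = 0.391246
Backward induction: V(k, i) = exp(-r*dt) * [p * V(k+1, i) + (1-p) * V(k+1, i+1)].
  V(2,0) = exp(-r*dt) * [p*0.000000 + (1-p)*0.000000] = 0.000000
  V(2,1) = exp(-r*dt) * [p*0.000000 + (1-p)*0.161266] = 0.083975
  V(2,2) = exp(-r*dt) * [p*0.161266 + (1-p)*0.391246] = 0.280057
  V(1,0) = exp(-r*dt) * [p*0.000000 + (1-p)*0.083975] = 0.043728
  V(1,1) = exp(-r*dt) * [p*0.083975 + (1-p)*0.280057] = 0.185577
  V(0,0) = exp(-r*dt) * [p*0.043728 + (1-p)*0.185577] = 0.117331

Answer: Price = V(0,0) = 0.1173


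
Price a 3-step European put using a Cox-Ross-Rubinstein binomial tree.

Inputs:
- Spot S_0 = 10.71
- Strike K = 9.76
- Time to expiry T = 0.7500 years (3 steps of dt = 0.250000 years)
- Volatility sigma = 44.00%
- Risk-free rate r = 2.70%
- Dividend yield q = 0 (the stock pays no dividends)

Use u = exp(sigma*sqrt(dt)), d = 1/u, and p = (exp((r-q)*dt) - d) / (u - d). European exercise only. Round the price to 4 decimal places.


Answer: Price = V(0,0) = 1.1092

Derivation:
dt = T/N = 0.250000
u = exp(sigma*sqrt(dt)) = 1.246077; d = 1/u = 0.802519
p = (exp((r-q)*dt) - d) / (u - d) = 0.460490
Discount per step: exp(-r*dt) = 0.993273
Stock lattice S(k, i) with i counting down-moves:
  k=0: S(0,0) = 10.7100
  k=1: S(1,0) = 13.3455; S(1,1) = 8.5950
  k=2: S(2,0) = 16.6295; S(2,1) = 10.7100; S(2,2) = 6.8976
  k=3: S(3,0) = 20.7216; S(3,1) = 13.3455; S(3,2) = 8.5950; S(3,3) = 5.5355
Terminal payoffs V(N, i) = max(K - S_T, 0):
  V(3,0) = 0.000000; V(3,1) = 0.000000; V(3,2) = 1.165024; V(3,3) = 4.224522
Backward induction: V(k, i) = exp(-r*dt) * [p * V(k+1, i) + (1-p) * V(k+1, i+1)].
  V(2,0) = exp(-r*dt) * [p*0.000000 + (1-p)*0.000000] = 0.000000
  V(2,1) = exp(-r*dt) * [p*0.000000 + (1-p)*1.165024] = 0.624313
  V(2,2) = exp(-r*dt) * [p*1.165024 + (1-p)*4.224522] = 2.796712
  V(1,0) = exp(-r*dt) * [p*0.000000 + (1-p)*0.624313] = 0.334557
  V(1,1) = exp(-r*dt) * [p*0.624313 + (1-p)*2.796712] = 1.784259
  V(0,0) = exp(-r*dt) * [p*0.334557 + (1-p)*1.784259] = 1.109174


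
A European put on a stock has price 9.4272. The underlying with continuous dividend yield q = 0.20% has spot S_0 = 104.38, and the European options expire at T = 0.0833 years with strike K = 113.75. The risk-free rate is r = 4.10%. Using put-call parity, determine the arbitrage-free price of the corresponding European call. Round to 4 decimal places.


Answer: Call price = 0.4276

Derivation:
Put-call parity: C - P = S_0 * exp(-qT) - K * exp(-rT).
S_0 * exp(-qT) = 104.3800 * 0.99983341 = 104.36261174
K * exp(-rT) = 113.7500 * 0.99659053 = 113.36217228
C = P + S*exp(-qT) - K*exp(-rT)
C = 9.4272 + 104.36261174 - 113.36217228 = 0.4276


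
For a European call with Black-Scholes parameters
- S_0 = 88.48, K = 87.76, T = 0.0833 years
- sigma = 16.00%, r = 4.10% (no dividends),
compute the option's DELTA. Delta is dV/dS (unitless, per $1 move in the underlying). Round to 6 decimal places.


Answer: Delta = 0.607952

Derivation:
d1 = 0.2739843058; d2 = 0.2278055228
phi(d1) = 0.3842460282; exp(-qT) = 1.0000000000; exp(-rT) = 0.9965905255
N(d1) = 0.6079516588
Delta = exp(-qT) * N(d1) = 1.0000000000 * 0.6079516588 = 0.607952


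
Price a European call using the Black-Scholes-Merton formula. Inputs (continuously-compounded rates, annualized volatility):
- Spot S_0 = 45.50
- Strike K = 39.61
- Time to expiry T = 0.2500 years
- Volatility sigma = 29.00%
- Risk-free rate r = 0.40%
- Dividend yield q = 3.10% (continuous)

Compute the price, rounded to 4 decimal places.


Answer: Price = 6.1822

Derivation:
d1 = (ln(S/K) + (r - q + 0.5*sigma^2) * T) / (sigma * sqrt(T)) = 0.98202217
d2 = d1 - sigma * sqrt(T) = 0.83702217
exp(-rT) = 0.99900050; exp(-qT) = 0.99227995
C = S_0 * exp(-qT) * N(d1) - K * exp(-rT) * N(d2)
N(d1) = 0.83695554; N(d2) = 0.79870995
C = 45.5000 * 0.99227995 * 0.83695554 - 39.6100 * 0.99900050 * 0.79870995 = 6.1822


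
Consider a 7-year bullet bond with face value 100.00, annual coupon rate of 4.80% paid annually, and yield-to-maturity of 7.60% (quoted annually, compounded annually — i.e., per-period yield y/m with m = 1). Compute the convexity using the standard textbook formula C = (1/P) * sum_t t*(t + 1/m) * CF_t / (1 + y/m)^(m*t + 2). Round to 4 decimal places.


Answer: Convexity = 39.4855

Derivation:
Coupon per period c = face * coupon_rate / m = 4.800000
Periods per year m = 1; per-period yield y/m = 0.076000
Number of cashflows N = 7
Cashflows (t years, CF_t, discount factor 1/(1+y/m)^(m*t), PV):
  t = 1.0000: CF_t = 4.800000, DF = 0.929368, PV = 4.460967
  t = 2.0000: CF_t = 4.800000, DF = 0.863725, PV = 4.145880
  t = 3.0000: CF_t = 4.800000, DF = 0.802718, PV = 3.853048
  t = 4.0000: CF_t = 4.800000, DF = 0.746021, PV = 3.580900
  t = 5.0000: CF_t = 4.800000, DF = 0.693328, PV = 3.327974
  t = 6.0000: CF_t = 4.800000, DF = 0.644357, PV = 3.092912
  t = 7.0000: CF_t = 104.800000, DF = 0.598845, PV = 62.758909
Price P = sum_t PV_t = 85.220589
Convexity numerator sum_t t*(t + 1/m) * CF_t / (1+y/m)^(m*t + 2):
  t = 1.0000: term = 7.706096
  t = 2.0000: term = 21.485398
  t = 3.0000: term = 39.935684
  t = 4.0000: term = 61.858247
  t = 5.0000: term = 86.233615
  t = 6.0000: term = 112.199871
  t = 7.0000: term = 3035.560323
Convexity = (1/P) * sum = 3364.979234 / 85.220589 = 39.485520


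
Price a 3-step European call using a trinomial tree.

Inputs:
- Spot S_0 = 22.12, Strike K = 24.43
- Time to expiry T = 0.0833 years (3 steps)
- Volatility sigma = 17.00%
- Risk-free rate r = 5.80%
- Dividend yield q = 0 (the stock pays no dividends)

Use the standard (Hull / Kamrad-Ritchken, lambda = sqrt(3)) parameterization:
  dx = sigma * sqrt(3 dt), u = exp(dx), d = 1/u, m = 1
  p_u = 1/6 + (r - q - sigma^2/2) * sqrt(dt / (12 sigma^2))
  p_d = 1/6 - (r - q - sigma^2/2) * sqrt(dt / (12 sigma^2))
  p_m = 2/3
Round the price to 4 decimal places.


Answer: Price = V(0,0) = 0.0068

Derivation:
dt = T/N = 0.027767; dx = sigma*sqrt(3*dt) = 0.049065
u = exp(dx) = 1.050289; d = 1/u = 0.952119
p_u = 0.178989, p_m = 0.666667, p_d = 0.154344
Discount per step: exp(-r*dt) = 0.998391
Stock lattice S(k, j) with j the centered position index:
  k=0: S(0,+0) = 22.1200
  k=1: S(1,-1) = 21.0609; S(1,+0) = 22.1200; S(1,+1) = 23.2324
  k=2: S(2,-2) = 20.0525; S(2,-1) = 21.0609; S(2,+0) = 22.1200; S(2,+1) = 23.2324; S(2,+2) = 24.4007
  k=3: S(3,-3) = 19.0923; S(3,-2) = 20.0525; S(3,-1) = 21.0609; S(3,+0) = 22.1200; S(3,+1) = 23.2324; S(3,+2) = 24.4007; S(3,+3) = 25.6278
Terminal payoffs V(N, j) = max(S_T - K, 0):
  V(3,-3) = 0.000000; V(3,-2) = 0.000000; V(3,-1) = 0.000000; V(3,+0) = 0.000000; V(3,+1) = 0.000000; V(3,+2) = 0.000000; V(3,+3) = 1.197783
Backward induction: V(k, j) = exp(-r*dt) * [p_u * V(k+1, j+1) + p_m * V(k+1, j) + p_d * V(k+1, j-1)]
  V(2,-2) = exp(-r*dt) * [p_u*0.000000 + p_m*0.000000 + p_d*0.000000] = 0.000000
  V(2,-1) = exp(-r*dt) * [p_u*0.000000 + p_m*0.000000 + p_d*0.000000] = 0.000000
  V(2,+0) = exp(-r*dt) * [p_u*0.000000 + p_m*0.000000 + p_d*0.000000] = 0.000000
  V(2,+1) = exp(-r*dt) * [p_u*0.000000 + p_m*0.000000 + p_d*0.000000] = 0.000000
  V(2,+2) = exp(-r*dt) * [p_u*1.197783 + p_m*0.000000 + p_d*0.000000] = 0.214046
  V(1,-1) = exp(-r*dt) * [p_u*0.000000 + p_m*0.000000 + p_d*0.000000] = 0.000000
  V(1,+0) = exp(-r*dt) * [p_u*0.000000 + p_m*0.000000 + p_d*0.000000] = 0.000000
  V(1,+1) = exp(-r*dt) * [p_u*0.214046 + p_m*0.000000 + p_d*0.000000] = 0.038250
  V(0,+0) = exp(-r*dt) * [p_u*0.038250 + p_m*0.000000 + p_d*0.000000] = 0.006835


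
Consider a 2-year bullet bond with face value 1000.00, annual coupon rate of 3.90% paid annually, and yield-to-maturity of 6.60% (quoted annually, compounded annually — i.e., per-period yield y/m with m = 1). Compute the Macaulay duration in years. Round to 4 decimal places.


Coupon per period c = face * coupon_rate / m = 39.000000
Periods per year m = 1; per-period yield y/m = 0.066000
Number of cashflows N = 2
Cashflows (t years, CF_t, discount factor 1/(1+y/m)^(m*t), PV):
  t = 1.0000: CF_t = 39.000000, DF = 0.938086, PV = 36.585366
  t = 2.0000: CF_t = 1039.000000, DF = 0.880006, PV = 914.326144
Price P = sum_t PV_t = 950.911510
Macaulay numerator sum_t t * PV_t:
  t * PV_t at t = 1.0000: 36.585366
  t * PV_t at t = 2.0000: 1828.652289
Macaulay duration D = (sum_t t * PV_t) / P = 1865.237654 / 950.911510 = 1.961526

Answer: Macaulay duration = 1.9615 years


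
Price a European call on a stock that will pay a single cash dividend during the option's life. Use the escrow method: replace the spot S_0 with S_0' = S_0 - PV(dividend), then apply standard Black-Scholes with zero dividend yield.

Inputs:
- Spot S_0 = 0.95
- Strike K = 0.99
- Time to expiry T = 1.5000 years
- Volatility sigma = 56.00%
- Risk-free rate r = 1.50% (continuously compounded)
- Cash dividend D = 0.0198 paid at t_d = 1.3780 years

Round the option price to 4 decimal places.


PV(D) = D * exp(-r * t_d) = 0.0198 * 0.97954216 = 0.01939493
S_0' = S_0 - PV(D) = 0.9500 - 0.01939493 = 0.93060507
d1 = (ln(S_0'/K) + (r + sigma^2/2)*T) / (sigma*sqrt(T)) = 0.28552600
d2 = d1 - sigma*sqrt(T) = -0.40033113
exp(-rT) = 0.97775124
N(d1) = 0.61237940; N(d2) = 0.34445632
C = S_0' * N(d1) - K * exp(-rT) * N(d2) = 0.93060507 * 0.61237940 - 0.9900 * 0.97775124 * 0.34445632 = 0.2365

Answer: Price = 0.2365


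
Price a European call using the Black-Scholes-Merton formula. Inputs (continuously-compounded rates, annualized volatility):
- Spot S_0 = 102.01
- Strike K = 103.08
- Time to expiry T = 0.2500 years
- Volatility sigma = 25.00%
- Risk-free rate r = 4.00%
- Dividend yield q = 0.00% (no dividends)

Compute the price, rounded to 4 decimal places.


d1 = (ln(S/K) + (r - q + 0.5*sigma^2) * T) / (sigma * sqrt(T)) = 0.05902370
d2 = d1 - sigma * sqrt(T) = -0.06597630
exp(-rT) = 0.99004983; exp(-qT) = 1.00000000
C = S_0 * exp(-qT) * N(d1) - K * exp(-rT) * N(d2)
N(d1) = 0.52353338; N(d2) = 0.47369835
C = 102.0100 * 1.00000000 * 0.52353338 - 103.0800 * 0.99004983 * 0.47369835 = 5.0627

Answer: Price = 5.0627


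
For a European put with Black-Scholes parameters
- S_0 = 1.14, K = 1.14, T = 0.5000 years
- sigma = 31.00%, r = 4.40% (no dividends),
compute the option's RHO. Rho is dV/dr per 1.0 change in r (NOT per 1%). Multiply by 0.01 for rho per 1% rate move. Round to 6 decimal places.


d1 = 0.2099650942; d2 = -0.0092380079
phi(d1) = 0.3902447379; exp(-qT) = 1.0000000000; exp(-rT) = 0.9782402351
N(-d2) = 0.5036853795
Rho = -K*T*exp(-rT)*N(-d2) = -1.1400 * 0.5000 * 0.9782402351 * 0.5036853795 = -0.280853

Answer: Rho = -0.280853


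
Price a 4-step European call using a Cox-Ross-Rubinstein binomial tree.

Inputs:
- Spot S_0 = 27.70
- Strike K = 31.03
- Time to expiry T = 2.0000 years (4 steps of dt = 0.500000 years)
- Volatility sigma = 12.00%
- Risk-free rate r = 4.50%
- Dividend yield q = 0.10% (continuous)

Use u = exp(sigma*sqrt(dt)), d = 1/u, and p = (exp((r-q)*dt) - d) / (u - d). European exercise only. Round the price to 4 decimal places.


Answer: Price = V(0,0) = 1.5732

Derivation:
dt = T/N = 0.500000
u = exp(sigma*sqrt(dt)) = 1.088557; d = 1/u = 0.918647
p = (exp((r-q)*dt) - d) / (u - d) = 0.609715
Discount per step: exp(-r*dt) = 0.977751
Stock lattice S(k, i) with i counting down-moves:
  k=0: S(0,0) = 27.7000
  k=1: S(1,0) = 30.1530; S(1,1) = 25.4465
  k=2: S(2,0) = 32.8233; S(2,1) = 27.7000; S(2,2) = 23.3764
  k=3: S(3,0) = 35.7300; S(3,1) = 30.1530; S(3,2) = 25.4465; S(3,3) = 21.4747
  k=4: S(4,0) = 38.8941; S(4,1) = 32.8233; S(4,2) = 27.7000; S(4,3) = 23.3764; S(4,4) = 19.7276
Terminal payoffs V(N, i) = max(S_T - K, 0):
  V(4,0) = 7.864143; V(4,1) = 1.793281; V(4,2) = 0.000000; V(4,3) = 0.000000; V(4,4) = 0.000000
Backward induction: V(k, i) = exp(-r*dt) * [p * V(k+1, i) + (1-p) * V(k+1, i+1)].
  V(3,0) = exp(-r*dt) * [p*7.864143 + (1-p)*1.793281] = 5.372525
  V(3,1) = exp(-r*dt) * [p*1.793281 + (1-p)*0.000000] = 1.069064
  V(3,2) = exp(-r*dt) * [p*0.000000 + (1-p)*0.000000] = 0.000000
  V(3,3) = exp(-r*dt) * [p*0.000000 + (1-p)*0.000000] = 0.000000
  V(2,0) = exp(-r*dt) * [p*5.372525 + (1-p)*1.069064] = 3.610786
  V(2,1) = exp(-r*dt) * [p*1.069064 + (1-p)*0.000000] = 0.637322
  V(2,2) = exp(-r*dt) * [p*0.000000 + (1-p)*0.000000] = 0.000000
  V(1,0) = exp(-r*dt) * [p*3.610786 + (1-p)*0.637322] = 2.395772
  V(1,1) = exp(-r*dt) * [p*0.637322 + (1-p)*0.000000] = 0.379939
  V(0,0) = exp(-r*dt) * [p*2.395772 + (1-p)*0.379939] = 1.573224


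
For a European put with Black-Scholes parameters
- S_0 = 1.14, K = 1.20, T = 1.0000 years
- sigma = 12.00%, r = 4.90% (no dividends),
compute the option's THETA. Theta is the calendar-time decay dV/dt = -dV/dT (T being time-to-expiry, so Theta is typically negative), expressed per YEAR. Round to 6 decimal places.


Answer: Theta = 0.002494

Derivation:
d1 = 0.0408892134; d2 = -0.0791107866
phi(d1) = 0.3986089184; exp(-qT) = 1.0000000000; exp(-rT) = 0.9521811297
Theta = -S*exp(-qT)*phi(d1)*sigma/(2*sqrt(T)) + r*K*exp(-rT)*N(-d2) - q*S*exp(-qT)*N(-d1)
N(-d1) = 0.4836921083; N(-d2) = 0.5315277480; sqrt(T) = 1.0000000000
Term 1 = -1.1400 * 1.0000000000 * 0.3986089184 * 0.1200 / (2 * 1.0000000000) = -0.0272648500
Term 2 = 0.0490 * 1.2000 * 0.9521811297 * 0.5315277480 = 0.0297593087
Term 3 = 0 (no dividend yield, q = 0)
Theta = -0.0272648500 + (0.0297593087) + (0.0000000000) = 0.002494


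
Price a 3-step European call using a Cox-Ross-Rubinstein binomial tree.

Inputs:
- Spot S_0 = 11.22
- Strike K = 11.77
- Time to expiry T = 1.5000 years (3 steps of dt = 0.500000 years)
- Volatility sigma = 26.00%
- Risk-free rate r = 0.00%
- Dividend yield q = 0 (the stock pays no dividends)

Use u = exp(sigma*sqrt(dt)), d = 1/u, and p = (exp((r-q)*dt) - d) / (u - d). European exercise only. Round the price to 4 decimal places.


Answer: Price = V(0,0) = 1.3011

Derivation:
dt = T/N = 0.500000
u = exp(sigma*sqrt(dt)) = 1.201833; d = 1/u = 0.832062
p = (exp((r-q)*dt) - d) / (u - d) = 0.454167
Discount per step: exp(-r*dt) = 1.000000
Stock lattice S(k, i) with i counting down-moves:
  k=0: S(0,0) = 11.2200
  k=1: S(1,0) = 13.4846; S(1,1) = 9.3357
  k=2: S(2,0) = 16.2062; S(2,1) = 11.2200; S(2,2) = 7.7679
  k=3: S(3,0) = 19.4771; S(3,1) = 13.4846; S(3,2) = 9.3357; S(3,3) = 6.4634
Terminal payoffs V(N, i) = max(S_T - K, 0):
  V(3,0) = 7.707135; V(3,1) = 1.714565; V(3,2) = 0.000000; V(3,3) = 0.000000
Backward induction: V(k, i) = exp(-r*dt) * [p * V(k+1, i) + (1-p) * V(k+1, i+1)].
  V(2,0) = exp(-r*dt) * [p*7.707135 + (1-p)*1.714565] = 4.436193
  V(2,1) = exp(-r*dt) * [p*1.714565 + (1-p)*0.000000] = 0.778699
  V(2,2) = exp(-r*dt) * [p*0.000000 + (1-p)*0.000000] = 0.000000
  V(1,0) = exp(-r*dt) * [p*4.436193 + (1-p)*0.778699] = 2.439812
  V(1,1) = exp(-r*dt) * [p*0.778699 + (1-p)*0.000000] = 0.353659
  V(0,0) = exp(-r*dt) * [p*2.439812 + (1-p)*0.353659] = 1.301121


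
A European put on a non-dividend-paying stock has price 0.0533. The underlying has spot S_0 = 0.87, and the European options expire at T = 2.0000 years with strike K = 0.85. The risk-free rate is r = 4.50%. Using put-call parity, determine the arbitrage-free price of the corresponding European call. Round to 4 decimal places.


Put-call parity: C - P = S_0 * exp(-qT) - K * exp(-rT).
S_0 * exp(-qT) = 0.8700 * 1.00000000 = 0.87000000
K * exp(-rT) = 0.8500 * 0.91393119 = 0.77684151
C = P + S*exp(-qT) - K*exp(-rT)
C = 0.0533 + 0.87000000 - 0.77684151 = 0.1465

Answer: Call price = 0.1465


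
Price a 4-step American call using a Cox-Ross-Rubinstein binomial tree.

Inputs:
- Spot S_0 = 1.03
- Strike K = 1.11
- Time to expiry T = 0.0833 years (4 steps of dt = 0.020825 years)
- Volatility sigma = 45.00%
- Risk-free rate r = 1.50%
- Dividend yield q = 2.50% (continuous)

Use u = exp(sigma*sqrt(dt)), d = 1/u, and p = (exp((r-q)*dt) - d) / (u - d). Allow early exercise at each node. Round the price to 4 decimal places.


dt = T/N = 0.020825
u = exp(sigma*sqrt(dt)) = 1.067094; d = 1/u = 0.937125
p = (exp((r-q)*dt) - d) / (u - d) = 0.482169
Discount per step: exp(-r*dt) = 0.999688
Stock lattice S(k, i) with i counting down-moves:
  k=0: S(0,0) = 1.0300
  k=1: S(1,0) = 1.0991; S(1,1) = 0.9652
  k=2: S(2,0) = 1.1728; S(2,1) = 1.0300; S(2,2) = 0.9045
  k=3: S(3,0) = 1.2515; S(3,1) = 1.0991; S(3,2) = 0.9652; S(3,3) = 0.8477
  k=4: S(4,0) = 1.3355; S(4,1) = 1.1728; S(4,2) = 1.0300; S(4,3) = 0.9045; S(4,4) = 0.7944
Terminal payoffs V(N, i) = max(S_T - K, 0):
  V(4,0) = 0.225512; V(4,1) = 0.062850; V(4,2) = 0.000000; V(4,3) = 0.000000; V(4,4) = 0.000000
Backward induction: V(k, i) = exp(-r*dt) * [p * V(k+1, i) + (1-p) * V(k+1, i+1)]; then take max(V_cont, immediate exercise) for American.
  V(3,0) = exp(-r*dt) * [p*0.225512 + (1-p)*0.062850] = 0.141236; exercise = 0.141541; V(3,0) = max -> 0.141541
  V(3,1) = exp(-r*dt) * [p*0.062850 + (1-p)*0.000000] = 0.030295; exercise = 0.000000; V(3,1) = max -> 0.030295
  V(3,2) = exp(-r*dt) * [p*0.000000 + (1-p)*0.000000] = 0.000000; exercise = 0.000000; V(3,2) = max -> 0.000000
  V(3,3) = exp(-r*dt) * [p*0.000000 + (1-p)*0.000000] = 0.000000; exercise = 0.000000; V(3,3) = max -> 0.000000
  V(2,0) = exp(-r*dt) * [p*0.141541 + (1-p)*0.030295] = 0.083908; exercise = 0.062850; V(2,0) = max -> 0.083908
  V(2,1) = exp(-r*dt) * [p*0.030295 + (1-p)*0.000000] = 0.014603; exercise = 0.000000; V(2,1) = max -> 0.014603
  V(2,2) = exp(-r*dt) * [p*0.000000 + (1-p)*0.000000] = 0.000000; exercise = 0.000000; V(2,2) = max -> 0.000000
  V(1,0) = exp(-r*dt) * [p*0.083908 + (1-p)*0.014603] = 0.048005; exercise = 0.000000; V(1,0) = max -> 0.048005
  V(1,1) = exp(-r*dt) * [p*0.014603 + (1-p)*0.000000] = 0.007039; exercise = 0.000000; V(1,1) = max -> 0.007039
  V(0,0) = exp(-r*dt) * [p*0.048005 + (1-p)*0.007039] = 0.026783; exercise = 0.000000; V(0,0) = max -> 0.026783

Answer: Price = V(0,0) = 0.0268


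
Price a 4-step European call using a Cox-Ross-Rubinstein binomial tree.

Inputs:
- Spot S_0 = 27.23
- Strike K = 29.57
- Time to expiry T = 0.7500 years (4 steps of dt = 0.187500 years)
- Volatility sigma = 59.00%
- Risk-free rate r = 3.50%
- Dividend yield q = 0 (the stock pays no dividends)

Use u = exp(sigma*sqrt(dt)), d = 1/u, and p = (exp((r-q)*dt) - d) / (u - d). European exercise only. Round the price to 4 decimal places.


Answer: Price = V(0,0) = 4.9058

Derivation:
dt = T/N = 0.187500
u = exp(sigma*sqrt(dt)) = 1.291078; d = 1/u = 0.774547
p = (exp((r-q)*dt) - d) / (u - d) = 0.449222
Discount per step: exp(-r*dt) = 0.993459
Stock lattice S(k, i) with i counting down-moves:
  k=0: S(0,0) = 27.2300
  k=1: S(1,0) = 35.1561; S(1,1) = 21.0909
  k=2: S(2,0) = 45.3892; S(2,1) = 27.2300; S(2,2) = 16.3359
  k=3: S(3,0) = 58.6010; S(3,1) = 35.1561; S(3,2) = 21.0909; S(3,3) = 12.6529
  k=4: S(4,0) = 75.6585; S(4,1) = 45.3892; S(4,2) = 27.2300; S(4,3) = 16.3359; S(4,4) = 9.8003
Terminal payoffs V(N, i) = max(S_T - K, 0):
  V(4,0) = 46.088461; V(4,1) = 15.819205; V(4,2) = 0.000000; V(4,3) = 0.000000; V(4,4) = 0.000000
Backward induction: V(k, i) = exp(-r*dt) * [p * V(k+1, i) + (1-p) * V(k+1, i+1)].
  V(3,0) = exp(-r*dt) * [p*46.088461 + (1-p)*15.819205] = 29.224419
  V(3,1) = exp(-r*dt) * [p*15.819205 + (1-p)*0.000000] = 7.059860
  V(3,2) = exp(-r*dt) * [p*0.000000 + (1-p)*0.000000] = 0.000000
  V(3,3) = exp(-r*dt) * [p*0.000000 + (1-p)*0.000000] = 0.000000
  V(2,0) = exp(-r*dt) * [p*29.224419 + (1-p)*7.059860] = 16.905372
  V(2,1) = exp(-r*dt) * [p*7.059860 + (1-p)*0.000000] = 3.150703
  V(2,2) = exp(-r*dt) * [p*0.000000 + (1-p)*0.000000] = 0.000000
  V(1,0) = exp(-r*dt) * [p*16.905372 + (1-p)*3.150703] = 9.268585
  V(1,1) = exp(-r*dt) * [p*3.150703 + (1-p)*0.000000] = 1.406109
  V(0,0) = exp(-r*dt) * [p*9.268585 + (1-p)*1.406109] = 4.905809


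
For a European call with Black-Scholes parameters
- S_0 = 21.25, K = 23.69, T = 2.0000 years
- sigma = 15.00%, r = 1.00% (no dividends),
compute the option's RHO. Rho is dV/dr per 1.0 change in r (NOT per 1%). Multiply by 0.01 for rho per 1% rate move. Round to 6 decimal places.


Answer: Rho = 13.936048

Derivation:
d1 = -0.3120515155; d2 = -0.5241835498
phi(d1) = 0.3799838195; exp(-qT) = 1.0000000000; exp(-rT) = 0.9801986733
N(d2) = 0.3000754407
Rho = K*T*exp(-rT)*N(d2) = 23.6900 * 2.0000 * 0.9801986733 * 0.3000754407 = 13.936048


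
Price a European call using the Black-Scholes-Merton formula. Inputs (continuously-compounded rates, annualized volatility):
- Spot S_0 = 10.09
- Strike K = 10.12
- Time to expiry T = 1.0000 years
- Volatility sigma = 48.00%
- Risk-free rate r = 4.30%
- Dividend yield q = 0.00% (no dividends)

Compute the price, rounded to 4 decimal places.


Answer: Price = 2.0806

Derivation:
d1 = (ln(S/K) + (r - q + 0.5*sigma^2) * T) / (sigma * sqrt(T)) = 0.32339827
d2 = d1 - sigma * sqrt(T) = -0.15660173
exp(-rT) = 0.95791139; exp(-qT) = 1.00000000
C = S_0 * exp(-qT) * N(d1) - K * exp(-rT) * N(d2)
N(d1) = 0.62680318; N(d2) = 0.43777937
C = 10.0900 * 1.00000000 * 0.62680318 - 10.1200 * 0.95791139 * 0.43777937 = 2.0806
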